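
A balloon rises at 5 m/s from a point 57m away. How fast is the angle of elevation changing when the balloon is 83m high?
0.028112 rad/s

tan(θ) = y/57
sec²(θ) · dθ/dt = (1/57) · dy/dt
dθ/dt = cos²(θ)/57 · 5 = 57/(57² + 83²) · 5
dθ/dt = 0.028112 rad/s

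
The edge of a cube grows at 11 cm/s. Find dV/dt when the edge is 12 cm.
4752 cm³/s

V = s³
dV/dt = 3s² · ds/dt = 3·12²·11 = 4752 cm³/s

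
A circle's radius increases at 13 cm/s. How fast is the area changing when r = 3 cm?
78π cm²/s

A = πr²
dA/dt = 2πr · dr/dt = 2π(3)(13) = 78π cm²/s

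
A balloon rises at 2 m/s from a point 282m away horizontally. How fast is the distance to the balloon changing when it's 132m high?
44√2693/2693 ≈ 0.8479 m/s

z² = 282² + y²
z = √(282² + 132²) = 6√2693
dz/dt = y/z · dy/dt = 132/(6√2693) · 2 = 44√2693/2693 ≈ 0.8479 m/s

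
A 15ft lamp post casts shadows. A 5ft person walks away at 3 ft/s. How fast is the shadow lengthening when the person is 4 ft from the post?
3/2 ft/s

By similar triangles: 15/(x+s) = 5/s
Solving: s = 5x/10
ds/dt = 5/10 · dx/dt = 1/2 · 3 = 3/2 ft/s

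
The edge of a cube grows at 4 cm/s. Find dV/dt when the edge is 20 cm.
4800 cm³/s

V = s³
dV/dt = 3s² · ds/dt = 3·20²·4 = 4800 cm³/s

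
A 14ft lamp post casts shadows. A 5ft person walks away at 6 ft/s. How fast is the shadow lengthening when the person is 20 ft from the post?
10/3 ft/s

By similar triangles: 14/(x+s) = 5/s
Solving: s = 5x/9
ds/dt = 5/9 · dx/dt = 5/9 · 6 = 10/3 ft/s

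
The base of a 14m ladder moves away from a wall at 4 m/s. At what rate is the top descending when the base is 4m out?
8√5/15 ≈ 1.193 m/s

x² + y² = 14²
2x·dx/dt + 2y·dy/dt = 0
dy/dt = -x/y · dx/dt = -4/(6√5) · 4 = -8√5/15 m/s
The top is descending at 8√5/15 ≈ 1.193 m/s.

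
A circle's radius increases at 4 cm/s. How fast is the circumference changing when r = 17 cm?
8π cm/s

C = 2πr
dC/dt = 2π · dr/dt = 2π · 4 = 8π cm/s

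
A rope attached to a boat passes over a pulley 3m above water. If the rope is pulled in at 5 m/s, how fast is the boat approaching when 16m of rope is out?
80√247/247 ≈ 5.09 m/s

rope² = x² + 3²
x = √(16² - 3²) = √247
dx/dt = (rope/x) · d(rope)/dt = (16/√247) · (-5) = -80√247/247 m/s
The boat approaches at 80√247/247 ≈ 5.09 m/s.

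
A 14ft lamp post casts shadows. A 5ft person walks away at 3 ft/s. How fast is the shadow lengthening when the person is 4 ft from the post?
5/3 ft/s

By similar triangles: 14/(x+s) = 5/s
Solving: s = 5x/9
ds/dt = 5/9 · dx/dt = 5/9 · 3 = 5/3 ft/s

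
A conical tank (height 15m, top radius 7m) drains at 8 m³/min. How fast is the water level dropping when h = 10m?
18/(49π) ≈ 0.1169 m/min

r/h = 7/15, so r = (7/15)h
V = (1/3)πr²h = (1/3)π((7/15)h)²h = (49/675)πh³
dV/dh = (49/225)πh²
dh/dt = (dV/dt)/(dV/dh) = -8/((49/225)π·10²) = -18/(49π) m/min
The level is dropping at 18/(49π) ≈ 0.1169 m/min.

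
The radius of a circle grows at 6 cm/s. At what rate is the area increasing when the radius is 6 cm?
72π cm²/s

A = πr²
dA/dt = 2πr · dr/dt = 2π(6)(6) = 72π cm²/s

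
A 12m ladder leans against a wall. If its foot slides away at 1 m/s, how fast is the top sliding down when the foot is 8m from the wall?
2√5/5 ≈ 0.8944 m/s

x² + y² = 12²
2x·dx/dt + 2y·dy/dt = 0
dy/dt = -x/y · dx/dt = -8/(4√5) · 1 = -2√5/5 m/s
The top is descending at 2√5/5 ≈ 0.8944 m/s.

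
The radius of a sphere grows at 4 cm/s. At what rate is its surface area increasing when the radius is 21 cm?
672π cm²/s

S = 4πr²
dS/dt = dS/dr · dr/dt = 8πr · 4
At r = 21: dS/dt = 672π cm²/s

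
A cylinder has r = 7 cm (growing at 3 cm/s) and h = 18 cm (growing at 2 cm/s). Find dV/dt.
854π cm³/s

V = πr²h
dV/dt = 2πrh·dr/dt + πr²·dh/dt
= 2π(7)(18)(3) + π(7)²(2)
= 854π cm³/s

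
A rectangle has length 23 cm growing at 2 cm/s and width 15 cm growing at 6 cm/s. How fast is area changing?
168 cm²/s

A = lw
dA/dt = w·dl/dt + l·dw/dt = 15·2 + 23·6 = 168 cm²/s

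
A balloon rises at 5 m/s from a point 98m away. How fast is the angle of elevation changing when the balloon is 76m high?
0.03186 rad/s

tan(θ) = y/98
sec²(θ) · dθ/dt = (1/98) · dy/dt
dθ/dt = cos²(θ)/98 · 5 = 98/(98² + 76²) · 5
dθ/dt = 0.03186 rad/s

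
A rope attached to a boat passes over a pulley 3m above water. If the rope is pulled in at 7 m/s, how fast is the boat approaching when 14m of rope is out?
98√187/187 ≈ 7.166 m/s

rope² = x² + 3²
x = √(14² - 3²) = √187
dx/dt = (rope/x) · d(rope)/dt = (14/√187) · (-7) = -98√187/187 m/s
The boat approaches at 98√187/187 ≈ 7.166 m/s.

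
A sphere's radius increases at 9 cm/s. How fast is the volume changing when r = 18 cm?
11664π cm³/s

V = (4/3)πr³
dV/dt = dV/dr · dr/dt = 4πr² · 9
At r = 18: dV/dt = 11664π cm³/s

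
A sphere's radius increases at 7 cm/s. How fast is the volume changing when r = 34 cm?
32368π cm³/s

V = (4/3)πr³
dV/dt = dV/dr · dr/dt = 4πr² · 7
At r = 34: dV/dt = 32368π cm³/s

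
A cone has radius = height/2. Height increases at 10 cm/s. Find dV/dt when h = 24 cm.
1440π cm³/s

V = (1/3)π(h/2)²h = πh³/12
dV/dt = πh²/4 · 10
At h = 24: dV/dt = 1440π cm³/s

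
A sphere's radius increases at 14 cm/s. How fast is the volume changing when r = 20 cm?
22400π cm³/s

V = (4/3)πr³
dV/dt = dV/dr · dr/dt = 4πr² · 14
At r = 20: dV/dt = 22400π cm³/s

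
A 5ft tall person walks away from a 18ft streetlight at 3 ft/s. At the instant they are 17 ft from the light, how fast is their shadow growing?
15/13 ft/s

By similar triangles: 18/(x+s) = 5/s
Solving: s = 5x/13
ds/dt = 5/13 · dx/dt = 5/13 · 3 = 15/13 ft/s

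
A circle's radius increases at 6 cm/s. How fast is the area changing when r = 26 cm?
312π cm²/s

A = πr²
dA/dt = 2πr · dr/dt = 2π(26)(6) = 312π cm²/s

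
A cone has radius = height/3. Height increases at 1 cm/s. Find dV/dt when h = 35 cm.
1225π/9 cm³/s

V = (1/3)π(h/3)²h = πh³/27
dV/dt = πh²/9 · 1
At h = 35: dV/dt = 1225π/9 cm³/s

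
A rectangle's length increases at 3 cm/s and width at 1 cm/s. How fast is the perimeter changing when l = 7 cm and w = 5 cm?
8 cm/s

P = 2(l + w)
dP/dt = 2(dl/dt + dw/dt) = 2(3 + 1) = 8 cm/s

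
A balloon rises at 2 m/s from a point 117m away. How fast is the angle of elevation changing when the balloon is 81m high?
0.011556 rad/s

tan(θ) = y/117
sec²(θ) · dθ/dt = (1/117) · dy/dt
dθ/dt = cos²(θ)/117 · 2 = 117/(117² + 81²) · 2
dθ/dt = 0.011556 rad/s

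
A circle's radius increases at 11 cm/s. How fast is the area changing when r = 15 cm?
330π cm²/s

A = πr²
dA/dt = 2πr · dr/dt = 2π(15)(11) = 330π cm²/s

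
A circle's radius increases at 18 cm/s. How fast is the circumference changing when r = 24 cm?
36π cm/s

C = 2πr
dC/dt = 2π · dr/dt = 2π · 18 = 36π cm/s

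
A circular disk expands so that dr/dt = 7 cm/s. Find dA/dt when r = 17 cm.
238π cm²/s

A = πr²
dA/dt = 2πr · dr/dt = 2π(17)(7) = 238π cm²/s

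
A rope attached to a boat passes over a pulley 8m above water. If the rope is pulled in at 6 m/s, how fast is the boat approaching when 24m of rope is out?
9√2/2 ≈ 6.364 m/s

rope² = x² + 8²
x = √(24² - 8²) = 16√2
dx/dt = (rope/x) · d(rope)/dt = (24/(16√2)) · (-6) = -9√2/2 m/s
The boat approaches at 9√2/2 ≈ 6.364 m/s.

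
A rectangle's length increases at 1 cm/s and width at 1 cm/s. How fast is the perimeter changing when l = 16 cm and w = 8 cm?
4 cm/s

P = 2(l + w)
dP/dt = 2(dl/dt + dw/dt) = 2(1 + 1) = 4 cm/s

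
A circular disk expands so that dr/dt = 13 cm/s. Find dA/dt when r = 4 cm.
104π cm²/s

A = πr²
dA/dt = 2πr · dr/dt = 2π(4)(13) = 104π cm²/s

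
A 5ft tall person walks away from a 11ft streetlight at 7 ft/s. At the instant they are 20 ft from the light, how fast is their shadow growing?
35/6 ft/s

By similar triangles: 11/(x+s) = 5/s
Solving: s = 5x/6
ds/dt = 5/6 · dx/dt = 5/6 · 7 = 35/6 ft/s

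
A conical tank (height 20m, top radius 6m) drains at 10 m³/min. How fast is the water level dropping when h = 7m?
1000/(441π) ≈ 0.7218 m/min

r/h = 6/20, so r = (3/10)h
V = (1/3)πr²h = (1/3)π((3/10)h)²h = (3/100)πh³
dV/dh = (9/100)πh²
dh/dt = (dV/dt)/(dV/dh) = -10/((9/100)π·7²) = -1000/(441π) m/min
The level is dropping at 1000/(441π) ≈ 0.7218 m/min.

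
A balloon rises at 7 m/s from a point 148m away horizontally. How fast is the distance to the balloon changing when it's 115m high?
805√35129/35129 ≈ 4.295 m/s

z² = 148² + y²
z = √(148² + 115²) = √35129
dz/dt = y/z · dy/dt = 115/√35129 · 7 = 805√35129/35129 ≈ 4.295 m/s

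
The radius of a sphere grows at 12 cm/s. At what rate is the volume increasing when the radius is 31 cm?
46128π cm³/s

V = (4/3)πr³
dV/dt = dV/dr · dr/dt = 4πr² · 12
At r = 31: dV/dt = 46128π cm³/s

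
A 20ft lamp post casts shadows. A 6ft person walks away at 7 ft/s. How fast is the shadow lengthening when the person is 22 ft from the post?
3 ft/s

By similar triangles: 20/(x+s) = 6/s
Solving: s = 6x/14
ds/dt = 6/14 · dx/dt = 3/7 · 7 = 3 ft/s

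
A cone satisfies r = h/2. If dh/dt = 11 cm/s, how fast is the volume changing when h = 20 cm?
1100π cm³/s

V = (1/3)π(h/2)²h = πh³/12
dV/dt = πh²/4 · 11
At h = 20: dV/dt = 1100π cm³/s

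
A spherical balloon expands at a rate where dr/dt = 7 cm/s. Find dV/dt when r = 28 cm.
21952π cm³/s

V = (4/3)πr³
dV/dt = dV/dr · dr/dt = 4πr² · 7
At r = 28: dV/dt = 21952π cm³/s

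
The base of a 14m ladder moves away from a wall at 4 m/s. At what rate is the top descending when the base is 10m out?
5√6/3 ≈ 4.082 m/s

x² + y² = 14²
2x·dx/dt + 2y·dy/dt = 0
dy/dt = -x/y · dx/dt = -10/(4√6) · 4 = -5√6/3 m/s
The top is descending at 5√6/3 ≈ 4.082 m/s.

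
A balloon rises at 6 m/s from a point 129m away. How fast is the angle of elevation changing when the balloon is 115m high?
0.025916 rad/s

tan(θ) = y/129
sec²(θ) · dθ/dt = (1/129) · dy/dt
dθ/dt = cos²(θ)/129 · 6 = 129/(129² + 115²) · 6
dθ/dt = 0.025916 rad/s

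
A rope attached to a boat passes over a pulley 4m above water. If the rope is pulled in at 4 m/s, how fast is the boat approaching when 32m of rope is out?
32√7/21 ≈ 4.032 m/s

rope² = x² + 4²
x = √(32² - 4²) = 12√7
dx/dt = (rope/x) · d(rope)/dt = (32/(12√7)) · (-4) = -32√7/21 m/s
The boat approaches at 32√7/21 ≈ 4.032 m/s.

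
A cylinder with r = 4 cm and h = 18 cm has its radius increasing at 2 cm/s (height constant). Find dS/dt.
104π cm²/s

S = 2πrh + 2πr² (lateral + bases)
dS/dt = (2πh + 4πr)·dr/dt = (2π·18 + 4π·4)·2
= 104π cm²/s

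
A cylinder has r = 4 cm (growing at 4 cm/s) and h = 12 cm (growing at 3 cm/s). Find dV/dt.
432π cm³/s

V = πr²h
dV/dt = 2πrh·dr/dt + πr²·dh/dt
= 2π(4)(12)(4) + π(4)²(3)
= 432π cm³/s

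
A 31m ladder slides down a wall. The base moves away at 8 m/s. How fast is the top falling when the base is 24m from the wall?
192√385/385 ≈ 9.785 m/s

x² + y² = 31²
2x·dx/dt + 2y·dy/dt = 0
dy/dt = -x/y · dx/dt = -24/√385 · 8 = -192√385/385 m/s
The top is descending at 192√385/385 ≈ 9.785 m/s.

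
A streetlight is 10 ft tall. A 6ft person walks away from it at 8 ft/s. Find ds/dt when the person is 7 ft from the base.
12 ft/s

By similar triangles: 10/(x+s) = 6/s
Solving: s = 6x/4
ds/dt = 6/4 · dx/dt = 3/2 · 8 = 12 ft/s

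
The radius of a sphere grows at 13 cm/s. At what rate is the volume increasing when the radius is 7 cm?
2548π cm³/s

V = (4/3)πr³
dV/dt = dV/dr · dr/dt = 4πr² · 13
At r = 7: dV/dt = 2548π cm³/s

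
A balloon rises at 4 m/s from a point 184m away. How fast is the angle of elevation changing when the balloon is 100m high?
0.016782 rad/s

tan(θ) = y/184
sec²(θ) · dθ/dt = (1/184) · dy/dt
dθ/dt = cos²(θ)/184 · 4 = 184/(184² + 100²) · 4
dθ/dt = 0.016782 rad/s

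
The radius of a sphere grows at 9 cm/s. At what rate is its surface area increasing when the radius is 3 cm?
216π cm²/s

S = 4πr²
dS/dt = dS/dr · dr/dt = 8πr · 9
At r = 3: dS/dt = 216π cm²/s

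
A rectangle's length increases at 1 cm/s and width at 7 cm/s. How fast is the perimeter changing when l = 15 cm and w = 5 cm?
16 cm/s

P = 2(l + w)
dP/dt = 2(dl/dt + dw/dt) = 2(1 + 7) = 16 cm/s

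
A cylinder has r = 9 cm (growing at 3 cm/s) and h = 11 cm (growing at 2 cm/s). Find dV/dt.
756π cm³/s

V = πr²h
dV/dt = 2πrh·dr/dt + πr²·dh/dt
= 2π(9)(11)(3) + π(9)²(2)
= 756π cm³/s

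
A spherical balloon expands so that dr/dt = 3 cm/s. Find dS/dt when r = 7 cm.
168π cm²/s

S = 4πr²
dS/dt = dS/dr · dr/dt = 8πr · 3
At r = 7: dS/dt = 168π cm²/s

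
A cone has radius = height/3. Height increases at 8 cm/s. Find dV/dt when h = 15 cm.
200π cm³/s

V = (1/3)π(h/3)²h = πh³/27
dV/dt = πh²/9 · 8
At h = 15: dV/dt = 200π cm³/s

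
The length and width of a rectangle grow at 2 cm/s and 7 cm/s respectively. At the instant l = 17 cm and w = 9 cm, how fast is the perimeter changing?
18 cm/s

P = 2(l + w)
dP/dt = 2(dl/dt + dw/dt) = 2(2 + 7) = 18 cm/s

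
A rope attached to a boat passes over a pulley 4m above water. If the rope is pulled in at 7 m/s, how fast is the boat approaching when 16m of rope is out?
28√15/15 ≈ 7.23 m/s

rope² = x² + 4²
x = √(16² - 4²) = 4√15
dx/dt = (rope/x) · d(rope)/dt = (16/(4√15)) · (-7) = -28√15/15 m/s
The boat approaches at 28√15/15 ≈ 7.23 m/s.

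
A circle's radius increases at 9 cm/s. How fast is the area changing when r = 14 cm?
252π cm²/s

A = πr²
dA/dt = 2πr · dr/dt = 2π(14)(9) = 252π cm²/s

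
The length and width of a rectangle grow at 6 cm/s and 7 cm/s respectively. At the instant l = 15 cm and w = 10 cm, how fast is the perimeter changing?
26 cm/s

P = 2(l + w)
dP/dt = 2(dl/dt + dw/dt) = 2(6 + 7) = 26 cm/s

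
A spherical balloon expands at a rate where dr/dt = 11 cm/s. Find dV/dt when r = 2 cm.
176π cm³/s

V = (4/3)πr³
dV/dt = dV/dr · dr/dt = 4πr² · 11
At r = 2: dV/dt = 176π cm³/s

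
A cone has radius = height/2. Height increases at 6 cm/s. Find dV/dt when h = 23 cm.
1587π/2 cm³/s

V = (1/3)π(h/2)²h = πh³/12
dV/dt = πh²/4 · 6
At h = 23: dV/dt = 1587π/2 cm³/s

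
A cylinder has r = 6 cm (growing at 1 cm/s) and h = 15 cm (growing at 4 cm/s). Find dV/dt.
324π cm³/s

V = πr²h
dV/dt = 2πrh·dr/dt + πr²·dh/dt
= 2π(6)(15)(1) + π(6)²(4)
= 324π cm³/s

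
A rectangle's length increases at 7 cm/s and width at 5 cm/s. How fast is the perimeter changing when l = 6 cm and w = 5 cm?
24 cm/s

P = 2(l + w)
dP/dt = 2(dl/dt + dw/dt) = 2(7 + 5) = 24 cm/s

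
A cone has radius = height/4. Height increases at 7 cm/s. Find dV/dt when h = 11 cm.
847π/16 cm³/s

V = (1/3)π(h/4)²h = πh³/48
dV/dt = πh²/16 · 7
At h = 11: dV/dt = 847π/16 cm³/s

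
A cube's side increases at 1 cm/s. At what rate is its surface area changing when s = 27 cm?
324 cm²/s

A = 6s²
dA/dt = 12s · ds/dt = 12·27·1 = 324 cm²/s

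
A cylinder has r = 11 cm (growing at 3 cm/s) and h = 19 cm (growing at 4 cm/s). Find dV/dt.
1738π cm³/s

V = πr²h
dV/dt = 2πrh·dr/dt + πr²·dh/dt
= 2π(11)(19)(3) + π(11)²(4)
= 1738π cm³/s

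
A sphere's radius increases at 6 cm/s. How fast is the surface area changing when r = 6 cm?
288π cm²/s

S = 4πr²
dS/dt = dS/dr · dr/dt = 8πr · 6
At r = 6: dS/dt = 288π cm²/s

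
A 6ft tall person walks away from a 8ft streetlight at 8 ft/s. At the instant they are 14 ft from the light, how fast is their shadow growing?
24 ft/s

By similar triangles: 8/(x+s) = 6/s
Solving: s = 6x/2
ds/dt = 6/2 · dx/dt = 3 · 8 = 24 ft/s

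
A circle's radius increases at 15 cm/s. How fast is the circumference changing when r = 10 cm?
30π cm/s

C = 2πr
dC/dt = 2π · dr/dt = 2π · 15 = 30π cm/s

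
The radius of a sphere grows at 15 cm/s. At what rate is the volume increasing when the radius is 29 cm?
50460π cm³/s

V = (4/3)πr³
dV/dt = dV/dr · dr/dt = 4πr² · 15
At r = 29: dV/dt = 50460π cm³/s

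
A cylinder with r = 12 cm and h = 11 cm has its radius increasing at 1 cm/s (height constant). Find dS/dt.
70π cm²/s

S = 2πrh + 2πr² (lateral + bases)
dS/dt = (2πh + 4πr)·dr/dt = (2π·11 + 4π·12)·1
= 70π cm²/s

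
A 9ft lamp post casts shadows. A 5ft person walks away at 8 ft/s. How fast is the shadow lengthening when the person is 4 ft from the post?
10 ft/s

By similar triangles: 9/(x+s) = 5/s
Solving: s = 5x/4
ds/dt = 5/4 · dx/dt = 5/4 · 8 = 10 ft/s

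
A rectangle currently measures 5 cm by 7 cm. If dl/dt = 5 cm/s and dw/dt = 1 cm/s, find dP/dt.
12 cm/s

P = 2(l + w)
dP/dt = 2(dl/dt + dw/dt) = 2(5 + 1) = 12 cm/s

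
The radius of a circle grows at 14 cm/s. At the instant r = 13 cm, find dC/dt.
28π cm/s

C = 2πr
dC/dt = 2π · dr/dt = 2π · 14 = 28π cm/s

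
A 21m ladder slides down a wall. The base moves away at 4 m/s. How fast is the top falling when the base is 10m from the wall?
40√341/341 ≈ 2.166 m/s

x² + y² = 21²
2x·dx/dt + 2y·dy/dt = 0
dy/dt = -x/y · dx/dt = -10/√341 · 4 = -40√341/341 m/s
The top is descending at 40√341/341 ≈ 2.166 m/s.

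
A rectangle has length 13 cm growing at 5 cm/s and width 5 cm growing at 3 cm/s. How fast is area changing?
64 cm²/s

A = lw
dA/dt = w·dl/dt + l·dw/dt = 5·5 + 13·3 = 64 cm²/s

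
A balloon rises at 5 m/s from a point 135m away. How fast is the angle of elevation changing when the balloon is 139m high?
0.017978 rad/s

tan(θ) = y/135
sec²(θ) · dθ/dt = (1/135) · dy/dt
dθ/dt = cos²(θ)/135 · 5 = 135/(135² + 139²) · 5
dθ/dt = 0.017978 rad/s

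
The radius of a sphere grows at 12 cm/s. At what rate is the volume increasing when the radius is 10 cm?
4800π cm³/s

V = (4/3)πr³
dV/dt = dV/dr · dr/dt = 4πr² · 12
At r = 10: dV/dt = 4800π cm³/s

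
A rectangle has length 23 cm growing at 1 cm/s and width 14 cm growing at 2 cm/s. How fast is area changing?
60 cm²/s

A = lw
dA/dt = w·dl/dt + l·dw/dt = 14·1 + 23·2 = 60 cm²/s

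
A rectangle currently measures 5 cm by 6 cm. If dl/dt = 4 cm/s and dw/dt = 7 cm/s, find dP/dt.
22 cm/s

P = 2(l + w)
dP/dt = 2(dl/dt + dw/dt) = 2(4 + 7) = 22 cm/s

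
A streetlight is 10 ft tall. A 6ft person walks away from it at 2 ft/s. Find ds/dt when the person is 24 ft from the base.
3 ft/s

By similar triangles: 10/(x+s) = 6/s
Solving: s = 6x/4
ds/dt = 6/4 · dx/dt = 3/2 · 2 = 3 ft/s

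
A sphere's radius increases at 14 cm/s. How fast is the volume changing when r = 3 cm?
504π cm³/s

V = (4/3)πr³
dV/dt = dV/dr · dr/dt = 4πr² · 14
At r = 3: dV/dt = 504π cm³/s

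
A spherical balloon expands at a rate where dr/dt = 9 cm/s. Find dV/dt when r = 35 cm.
44100π cm³/s

V = (4/3)πr³
dV/dt = dV/dr · dr/dt = 4πr² · 9
At r = 35: dV/dt = 44100π cm³/s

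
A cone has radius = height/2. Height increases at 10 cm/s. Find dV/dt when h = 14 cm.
490π cm³/s

V = (1/3)π(h/2)²h = πh³/12
dV/dt = πh²/4 · 10
At h = 14: dV/dt = 490π cm³/s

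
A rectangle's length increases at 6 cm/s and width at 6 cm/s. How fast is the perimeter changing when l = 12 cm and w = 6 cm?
24 cm/s

P = 2(l + w)
dP/dt = 2(dl/dt + dw/dt) = 2(6 + 6) = 24 cm/s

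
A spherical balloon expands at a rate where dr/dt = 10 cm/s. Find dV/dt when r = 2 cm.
160π cm³/s

V = (4/3)πr³
dV/dt = dV/dr · dr/dt = 4πr² · 10
At r = 2: dV/dt = 160π cm³/s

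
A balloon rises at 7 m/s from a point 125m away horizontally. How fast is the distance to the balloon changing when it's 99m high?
693√25426/25426 ≈ 4.346 m/s

z² = 125² + y²
z = √(125² + 99²) = √25426
dz/dt = y/z · dy/dt = 99/√25426 · 7 = 693√25426/25426 ≈ 4.346 m/s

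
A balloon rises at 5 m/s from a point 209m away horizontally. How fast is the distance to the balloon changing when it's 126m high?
630√59557/59557 ≈ 2.582 m/s

z² = 209² + y²
z = √(209² + 126²) = √59557
dz/dt = y/z · dy/dt = 126/√59557 · 5 = 630√59557/59557 ≈ 2.582 m/s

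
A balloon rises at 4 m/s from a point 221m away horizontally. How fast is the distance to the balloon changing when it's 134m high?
536√66797/66797 ≈ 2.074 m/s

z² = 221² + y²
z = √(221² + 134²) = √66797
dz/dt = y/z · dy/dt = 134/√66797 · 4 = 536√66797/66797 ≈ 2.074 m/s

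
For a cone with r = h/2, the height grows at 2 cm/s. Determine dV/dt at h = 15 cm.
225π/2 cm³/s

V = (1/3)π(h/2)²h = πh³/12
dV/dt = πh²/4 · 2
At h = 15: dV/dt = 225π/2 cm³/s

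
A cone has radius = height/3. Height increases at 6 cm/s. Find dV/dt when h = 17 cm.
578π/3 cm³/s

V = (1/3)π(h/3)²h = πh³/27
dV/dt = πh²/9 · 6
At h = 17: dV/dt = 578π/3 cm³/s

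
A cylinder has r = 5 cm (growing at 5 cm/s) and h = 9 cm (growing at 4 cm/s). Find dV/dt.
550π cm³/s

V = πr²h
dV/dt = 2πrh·dr/dt + πr²·dh/dt
= 2π(5)(9)(5) + π(5)²(4)
= 550π cm³/s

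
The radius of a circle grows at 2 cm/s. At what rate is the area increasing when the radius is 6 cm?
24π cm²/s

A = πr²
dA/dt = 2πr · dr/dt = 2π(6)(2) = 24π cm²/s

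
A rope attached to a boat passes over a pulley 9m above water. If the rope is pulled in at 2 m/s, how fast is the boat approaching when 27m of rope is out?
3√2/2 ≈ 2.121 m/s

rope² = x² + 9²
x = √(27² - 9²) = 18√2
dx/dt = (rope/x) · d(rope)/dt = (27/(18√2)) · (-2) = -3√2/2 m/s
The boat approaches at 3√2/2 ≈ 2.121 m/s.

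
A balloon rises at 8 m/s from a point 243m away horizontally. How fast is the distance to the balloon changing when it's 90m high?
80√829/829 ≈ 2.779 m/s

z² = 243² + y²
z = √(243² + 90²) = 9√829
dz/dt = y/z · dy/dt = 90/(9√829) · 8 = 80√829/829 ≈ 2.779 m/s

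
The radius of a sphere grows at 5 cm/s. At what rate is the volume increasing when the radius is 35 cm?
24500π cm³/s

V = (4/3)πr³
dV/dt = dV/dr · dr/dt = 4πr² · 5
At r = 35: dV/dt = 24500π cm³/s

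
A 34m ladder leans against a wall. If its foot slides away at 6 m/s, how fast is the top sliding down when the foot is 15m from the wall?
90√19/133 ≈ 2.95 m/s

x² + y² = 34²
2x·dx/dt + 2y·dy/dt = 0
dy/dt = -x/y · dx/dt = -15/(7√19) · 6 = -90√19/133 m/s
The top is descending at 90√19/133 ≈ 2.95 m/s.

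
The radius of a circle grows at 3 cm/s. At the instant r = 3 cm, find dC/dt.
6π cm/s

C = 2πr
dC/dt = 2π · dr/dt = 2π · 3 = 6π cm/s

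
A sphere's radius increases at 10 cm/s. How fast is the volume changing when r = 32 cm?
40960π cm³/s

V = (4/3)πr³
dV/dt = dV/dr · dr/dt = 4πr² · 10
At r = 32: dV/dt = 40960π cm³/s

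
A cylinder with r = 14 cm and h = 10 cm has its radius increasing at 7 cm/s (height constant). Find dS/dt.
532π cm²/s

S = 2πrh + 2πr² (lateral + bases)
dS/dt = (2πh + 4πr)·dr/dt = (2π·10 + 4π·14)·7
= 532π cm²/s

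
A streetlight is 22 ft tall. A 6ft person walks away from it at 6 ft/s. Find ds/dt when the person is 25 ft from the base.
9/4 ft/s

By similar triangles: 22/(x+s) = 6/s
Solving: s = 6x/16
ds/dt = 6/16 · dx/dt = 3/8 · 6 = 9/4 ft/s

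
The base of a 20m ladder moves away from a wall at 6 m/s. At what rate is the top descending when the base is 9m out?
54√319/319 ≈ 3.023 m/s

x² + y² = 20²
2x·dx/dt + 2y·dy/dt = 0
dy/dt = -x/y · dx/dt = -9/√319 · 6 = -54√319/319 m/s
The top is descending at 54√319/319 ≈ 3.023 m/s.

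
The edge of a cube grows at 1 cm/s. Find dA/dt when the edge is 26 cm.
312 cm²/s

A = 6s²
dA/dt = 12s · ds/dt = 12·26·1 = 312 cm²/s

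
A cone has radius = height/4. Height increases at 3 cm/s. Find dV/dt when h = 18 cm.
243π/4 cm³/s

V = (1/3)π(h/4)²h = πh³/48
dV/dt = πh²/16 · 3
At h = 18: dV/dt = 243π/4 cm³/s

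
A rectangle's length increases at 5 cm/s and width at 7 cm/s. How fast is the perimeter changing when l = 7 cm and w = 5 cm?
24 cm/s

P = 2(l + w)
dP/dt = 2(dl/dt + dw/dt) = 2(5 + 7) = 24 cm/s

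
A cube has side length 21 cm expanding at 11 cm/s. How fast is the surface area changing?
2772 cm²/s

A = 6s²
dA/dt = 12s · ds/dt = 12·21·11 = 2772 cm²/s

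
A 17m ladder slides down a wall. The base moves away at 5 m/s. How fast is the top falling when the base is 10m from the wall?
50√21/63 ≈ 3.637 m/s

x² + y² = 17²
2x·dx/dt + 2y·dy/dt = 0
dy/dt = -x/y · dx/dt = -10/(3√21) · 5 = -50√21/63 m/s
The top is descending at 50√21/63 ≈ 3.637 m/s.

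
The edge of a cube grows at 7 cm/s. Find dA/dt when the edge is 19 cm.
1596 cm²/s

A = 6s²
dA/dt = 12s · ds/dt = 12·19·7 = 1596 cm²/s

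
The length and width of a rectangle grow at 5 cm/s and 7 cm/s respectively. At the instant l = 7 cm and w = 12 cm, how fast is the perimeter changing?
24 cm/s

P = 2(l + w)
dP/dt = 2(dl/dt + dw/dt) = 2(5 + 7) = 24 cm/s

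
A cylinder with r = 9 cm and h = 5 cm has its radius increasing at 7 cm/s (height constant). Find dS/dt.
322π cm²/s

S = 2πrh + 2πr² (lateral + bases)
dS/dt = (2πh + 4πr)·dr/dt = (2π·5 + 4π·9)·7
= 322π cm²/s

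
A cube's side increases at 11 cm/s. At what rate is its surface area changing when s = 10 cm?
1320 cm²/s

A = 6s²
dA/dt = 12s · ds/dt = 12·10·11 = 1320 cm²/s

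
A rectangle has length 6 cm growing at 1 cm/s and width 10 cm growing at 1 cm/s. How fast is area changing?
16 cm²/s

A = lw
dA/dt = w·dl/dt + l·dw/dt = 10·1 + 6·1 = 16 cm²/s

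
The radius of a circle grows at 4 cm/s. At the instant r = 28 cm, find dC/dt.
8π cm/s

C = 2πr
dC/dt = 2π · dr/dt = 2π · 4 = 8π cm/s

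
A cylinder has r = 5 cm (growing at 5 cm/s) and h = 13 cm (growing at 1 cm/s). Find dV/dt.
675π cm³/s

V = πr²h
dV/dt = 2πrh·dr/dt + πr²·dh/dt
= 2π(5)(13)(5) + π(5)²(1)
= 675π cm³/s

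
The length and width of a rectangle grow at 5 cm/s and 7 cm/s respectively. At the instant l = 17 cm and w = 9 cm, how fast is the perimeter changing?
24 cm/s

P = 2(l + w)
dP/dt = 2(dl/dt + dw/dt) = 2(5 + 7) = 24 cm/s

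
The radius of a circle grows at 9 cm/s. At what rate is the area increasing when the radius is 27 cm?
486π cm²/s

A = πr²
dA/dt = 2πr · dr/dt = 2π(27)(9) = 486π cm²/s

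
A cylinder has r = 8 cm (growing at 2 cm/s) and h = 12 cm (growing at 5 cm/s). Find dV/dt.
704π cm³/s

V = πr²h
dV/dt = 2πrh·dr/dt + πr²·dh/dt
= 2π(8)(12)(2) + π(8)²(5)
= 704π cm³/s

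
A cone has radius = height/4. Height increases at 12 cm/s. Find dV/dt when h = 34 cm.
867π cm³/s

V = (1/3)π(h/4)²h = πh³/48
dV/dt = πh²/16 · 12
At h = 34: dV/dt = 867π cm³/s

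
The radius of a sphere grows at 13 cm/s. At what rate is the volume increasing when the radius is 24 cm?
29952π cm³/s

V = (4/3)πr³
dV/dt = dV/dr · dr/dt = 4πr² · 13
At r = 24: dV/dt = 29952π cm³/s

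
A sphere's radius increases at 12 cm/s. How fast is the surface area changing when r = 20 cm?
1920π cm²/s

S = 4πr²
dS/dt = dS/dr · dr/dt = 8πr · 12
At r = 20: dS/dt = 1920π cm²/s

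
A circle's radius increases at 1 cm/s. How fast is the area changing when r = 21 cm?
42π cm²/s

A = πr²
dA/dt = 2πr · dr/dt = 2π(21)(1) = 42π cm²/s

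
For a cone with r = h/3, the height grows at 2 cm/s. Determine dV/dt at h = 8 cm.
128π/9 cm³/s

V = (1/3)π(h/3)²h = πh³/27
dV/dt = πh²/9 · 2
At h = 8: dV/dt = 128π/9 cm³/s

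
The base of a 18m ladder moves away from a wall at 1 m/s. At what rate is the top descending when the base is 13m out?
13√155/155 ≈ 1.044 m/s

x² + y² = 18²
2x·dx/dt + 2y·dy/dt = 0
dy/dt = -x/y · dx/dt = -13/√155 · 1 = -13√155/155 m/s
The top is descending at 13√155/155 ≈ 1.044 m/s.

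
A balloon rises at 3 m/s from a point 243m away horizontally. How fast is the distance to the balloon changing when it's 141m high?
141√8770/8770 ≈ 1.506 m/s

z² = 243² + y²
z = √(243² + 141²) = 3√8770
dz/dt = y/z · dy/dt = 141/(3√8770) · 3 = 141√8770/8770 ≈ 1.506 m/s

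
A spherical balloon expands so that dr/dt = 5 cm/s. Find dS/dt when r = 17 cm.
680π cm²/s

S = 4πr²
dS/dt = dS/dr · dr/dt = 8πr · 5
At r = 17: dS/dt = 680π cm²/s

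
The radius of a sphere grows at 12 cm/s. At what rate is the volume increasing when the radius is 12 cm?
6912π cm³/s

V = (4/3)πr³
dV/dt = dV/dr · dr/dt = 4πr² · 12
At r = 12: dV/dt = 6912π cm³/s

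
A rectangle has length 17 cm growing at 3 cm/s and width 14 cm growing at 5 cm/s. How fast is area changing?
127 cm²/s

A = lw
dA/dt = w·dl/dt + l·dw/dt = 14·3 + 17·5 = 127 cm²/s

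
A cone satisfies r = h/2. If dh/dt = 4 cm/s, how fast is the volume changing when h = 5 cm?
25π cm³/s

V = (1/3)π(h/2)²h = πh³/12
dV/dt = πh²/4 · 4
At h = 5: dV/dt = 25π cm³/s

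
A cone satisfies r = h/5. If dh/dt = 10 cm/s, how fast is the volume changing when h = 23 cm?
1058π/5 cm³/s

V = (1/3)π(h/5)²h = πh³/75
dV/dt = πh²/25 · 10
At h = 23: dV/dt = 1058π/5 cm³/s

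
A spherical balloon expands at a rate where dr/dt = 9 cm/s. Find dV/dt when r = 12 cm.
5184π cm³/s

V = (4/3)πr³
dV/dt = dV/dr · dr/dt = 4πr² · 9
At r = 12: dV/dt = 5184π cm³/s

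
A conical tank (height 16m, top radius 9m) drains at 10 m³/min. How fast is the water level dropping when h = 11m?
2560/(9801π) ≈ 0.08314 m/min

r/h = 9/16, so r = (9/16)h
V = (1/3)πr²h = (1/3)π((9/16)h)²h = (27/256)πh³
dV/dh = (81/256)πh²
dh/dt = (dV/dt)/(dV/dh) = -10/((81/256)π·11²) = -2560/(9801π) m/min
The level is dropping at 2560/(9801π) ≈ 0.08314 m/min.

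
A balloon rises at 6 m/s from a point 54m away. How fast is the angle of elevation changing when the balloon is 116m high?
0.01979 rad/s

tan(θ) = y/54
sec²(θ) · dθ/dt = (1/54) · dy/dt
dθ/dt = cos²(θ)/54 · 6 = 54/(54² + 116²) · 6
dθ/dt = 0.01979 rad/s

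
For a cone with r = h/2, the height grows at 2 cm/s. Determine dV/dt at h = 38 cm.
722π cm³/s

V = (1/3)π(h/2)²h = πh³/12
dV/dt = πh²/4 · 2
At h = 38: dV/dt = 722π cm³/s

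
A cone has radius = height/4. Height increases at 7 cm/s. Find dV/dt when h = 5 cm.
175π/16 cm³/s

V = (1/3)π(h/4)²h = πh³/48
dV/dt = πh²/16 · 7
At h = 5: dV/dt = 175π/16 cm³/s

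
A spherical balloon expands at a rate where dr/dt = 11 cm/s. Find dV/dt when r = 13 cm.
7436π cm³/s

V = (4/3)πr³
dV/dt = dV/dr · dr/dt = 4πr² · 11
At r = 13: dV/dt = 7436π cm³/s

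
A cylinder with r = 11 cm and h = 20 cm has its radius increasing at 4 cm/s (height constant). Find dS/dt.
336π cm²/s

S = 2πrh + 2πr² (lateral + bases)
dS/dt = (2πh + 4πr)·dr/dt = (2π·20 + 4π·11)·4
= 336π cm²/s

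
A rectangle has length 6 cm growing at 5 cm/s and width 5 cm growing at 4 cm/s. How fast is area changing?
49 cm²/s

A = lw
dA/dt = w·dl/dt + l·dw/dt = 5·5 + 6·4 = 49 cm²/s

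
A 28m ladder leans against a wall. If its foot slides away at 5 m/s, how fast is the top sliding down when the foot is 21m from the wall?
15√7/7 ≈ 5.669 m/s

x² + y² = 28²
2x·dx/dt + 2y·dy/dt = 0
dy/dt = -x/y · dx/dt = -21/(7√7) · 5 = -15√7/7 m/s
The top is descending at 15√7/7 ≈ 5.669 m/s.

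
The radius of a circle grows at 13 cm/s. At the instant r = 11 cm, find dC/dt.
26π cm/s

C = 2πr
dC/dt = 2π · dr/dt = 2π · 13 = 26π cm/s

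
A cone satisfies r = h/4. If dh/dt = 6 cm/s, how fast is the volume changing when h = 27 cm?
2187π/8 cm³/s

V = (1/3)π(h/4)²h = πh³/48
dV/dt = πh²/16 · 6
At h = 27: dV/dt = 2187π/8 cm³/s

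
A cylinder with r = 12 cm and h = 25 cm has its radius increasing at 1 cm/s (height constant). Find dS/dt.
98π cm²/s

S = 2πrh + 2πr² (lateral + bases)
dS/dt = (2πh + 4πr)·dr/dt = (2π·25 + 4π·12)·1
= 98π cm²/s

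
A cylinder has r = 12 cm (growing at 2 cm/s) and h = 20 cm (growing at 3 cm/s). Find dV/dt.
1392π cm³/s

V = πr²h
dV/dt = 2πrh·dr/dt + πr²·dh/dt
= 2π(12)(20)(2) + π(12)²(3)
= 1392π cm³/s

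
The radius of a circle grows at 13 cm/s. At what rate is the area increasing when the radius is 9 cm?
234π cm²/s

A = πr²
dA/dt = 2πr · dr/dt = 2π(9)(13) = 234π cm²/s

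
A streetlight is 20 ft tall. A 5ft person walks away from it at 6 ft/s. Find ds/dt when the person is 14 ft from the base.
2 ft/s

By similar triangles: 20/(x+s) = 5/s
Solving: s = 5x/15
ds/dt = 5/15 · dx/dt = 1/3 · 6 = 2 ft/s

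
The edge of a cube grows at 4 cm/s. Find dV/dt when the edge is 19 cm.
4332 cm³/s

V = s³
dV/dt = 3s² · ds/dt = 3·19²·4 = 4332 cm³/s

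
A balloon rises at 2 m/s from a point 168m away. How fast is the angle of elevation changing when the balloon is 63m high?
0.010437 rad/s

tan(θ) = y/168
sec²(θ) · dθ/dt = (1/168) · dy/dt
dθ/dt = cos²(θ)/168 · 2 = 168/(168² + 63²) · 2
dθ/dt = 0.010437 rad/s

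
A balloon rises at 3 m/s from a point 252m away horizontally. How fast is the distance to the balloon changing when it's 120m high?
30√541/541 ≈ 1.29 m/s

z² = 252² + y²
z = √(252² + 120²) = 12√541
dz/dt = y/z · dy/dt = 120/(12√541) · 3 = 30√541/541 ≈ 1.29 m/s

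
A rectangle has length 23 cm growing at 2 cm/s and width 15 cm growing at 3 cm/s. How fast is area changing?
99 cm²/s

A = lw
dA/dt = w·dl/dt + l·dw/dt = 15·2 + 23·3 = 99 cm²/s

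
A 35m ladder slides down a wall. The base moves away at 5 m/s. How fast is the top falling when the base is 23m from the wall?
115√174/348 ≈ 4.359 m/s

x² + y² = 35²
2x·dx/dt + 2y·dy/dt = 0
dy/dt = -x/y · dx/dt = -23/(2√174) · 5 = -115√174/348 m/s
The top is descending at 115√174/348 ≈ 4.359 m/s.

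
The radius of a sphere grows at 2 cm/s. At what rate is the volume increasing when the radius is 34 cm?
9248π cm³/s

V = (4/3)πr³
dV/dt = dV/dr · dr/dt = 4πr² · 2
At r = 34: dV/dt = 9248π cm³/s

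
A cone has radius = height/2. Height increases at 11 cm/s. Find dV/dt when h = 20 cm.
1100π cm³/s

V = (1/3)π(h/2)²h = πh³/12
dV/dt = πh²/4 · 11
At h = 20: dV/dt = 1100π cm³/s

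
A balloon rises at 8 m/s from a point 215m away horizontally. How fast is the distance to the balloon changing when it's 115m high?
92√2378/1189 ≈ 3.773 m/s

z² = 215² + y²
z = √(215² + 115²) = 5√2378
dz/dt = y/z · dy/dt = 115/(5√2378) · 8 = 92√2378/1189 ≈ 3.773 m/s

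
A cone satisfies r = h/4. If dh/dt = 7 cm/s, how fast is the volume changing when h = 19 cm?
2527π/16 cm³/s

V = (1/3)π(h/4)²h = πh³/48
dV/dt = πh²/16 · 7
At h = 19: dV/dt = 2527π/16 cm³/s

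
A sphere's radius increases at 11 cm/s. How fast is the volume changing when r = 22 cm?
21296π cm³/s

V = (4/3)πr³
dV/dt = dV/dr · dr/dt = 4πr² · 11
At r = 22: dV/dt = 21296π cm³/s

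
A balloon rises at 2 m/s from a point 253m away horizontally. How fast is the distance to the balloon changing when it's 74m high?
148√69485/69485 ≈ 0.5615 m/s

z² = 253² + y²
z = √(253² + 74²) = √69485
dz/dt = y/z · dy/dt = 74/√69485 · 2 = 148√69485/69485 ≈ 0.5615 m/s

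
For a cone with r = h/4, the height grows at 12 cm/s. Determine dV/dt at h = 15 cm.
675π/4 cm³/s

V = (1/3)π(h/4)²h = πh³/48
dV/dt = πh²/16 · 12
At h = 15: dV/dt = 675π/4 cm³/s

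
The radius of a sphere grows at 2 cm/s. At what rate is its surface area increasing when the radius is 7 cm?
112π cm²/s

S = 4πr²
dS/dt = dS/dr · dr/dt = 8πr · 2
At r = 7: dS/dt = 112π cm²/s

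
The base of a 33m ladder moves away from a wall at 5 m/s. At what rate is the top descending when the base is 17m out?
17√2/8 ≈ 3.005 m/s

x² + y² = 33²
2x·dx/dt + 2y·dy/dt = 0
dy/dt = -x/y · dx/dt = -17/(20√2) · 5 = -17√2/8 m/s
The top is descending at 17√2/8 ≈ 3.005 m/s.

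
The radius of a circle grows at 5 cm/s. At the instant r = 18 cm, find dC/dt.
10π cm/s

C = 2πr
dC/dt = 2π · dr/dt = 2π · 5 = 10π cm/s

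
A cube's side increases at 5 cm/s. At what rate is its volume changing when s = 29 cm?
12615 cm³/s

V = s³
dV/dt = 3s² · ds/dt = 3·29²·5 = 12615 cm³/s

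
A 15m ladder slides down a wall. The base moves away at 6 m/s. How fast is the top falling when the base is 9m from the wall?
9/2 = 4.5 m/s

x² + y² = 15²
2x·dx/dt + 2y·dy/dt = 0
dy/dt = -x/y · dx/dt = -9/12 · 6 = -9/2 m/s
The top is descending at 9/2 = 4.5 m/s.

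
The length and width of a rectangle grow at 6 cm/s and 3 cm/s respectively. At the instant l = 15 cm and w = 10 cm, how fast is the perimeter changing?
18 cm/s

P = 2(l + w)
dP/dt = 2(dl/dt + dw/dt) = 2(6 + 3) = 18 cm/s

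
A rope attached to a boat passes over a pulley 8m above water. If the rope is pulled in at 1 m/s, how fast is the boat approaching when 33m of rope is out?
33√41/205 ≈ 1.031 m/s

rope² = x² + 8²
x = √(33² - 8²) = 5√41
dx/dt = (rope/x) · d(rope)/dt = (33/(5√41)) · (-1) = -33√41/205 m/s
The boat approaches at 33√41/205 ≈ 1.031 m/s.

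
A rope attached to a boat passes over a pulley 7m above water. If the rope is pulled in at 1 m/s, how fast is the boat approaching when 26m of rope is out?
26√627/627 ≈ 1.038 m/s

rope² = x² + 7²
x = √(26² - 7²) = √627
dx/dt = (rope/x) · d(rope)/dt = (26/√627) · (-1) = -26√627/627 m/s
The boat approaches at 26√627/627 ≈ 1.038 m/s.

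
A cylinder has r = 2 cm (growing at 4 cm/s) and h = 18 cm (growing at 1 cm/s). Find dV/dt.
292π cm³/s

V = πr²h
dV/dt = 2πrh·dr/dt + πr²·dh/dt
= 2π(2)(18)(4) + π(2)²(1)
= 292π cm³/s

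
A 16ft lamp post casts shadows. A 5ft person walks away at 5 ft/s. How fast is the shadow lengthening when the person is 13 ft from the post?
25/11 ft/s

By similar triangles: 16/(x+s) = 5/s
Solving: s = 5x/11
ds/dt = 5/11 · dx/dt = 5/11 · 5 = 25/11 ft/s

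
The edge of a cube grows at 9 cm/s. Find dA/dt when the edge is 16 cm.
1728 cm²/s

A = 6s²
dA/dt = 12s · ds/dt = 12·16·9 = 1728 cm²/s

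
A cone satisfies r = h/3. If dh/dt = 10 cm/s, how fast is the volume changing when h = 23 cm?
5290π/9 cm³/s

V = (1/3)π(h/3)²h = πh³/27
dV/dt = πh²/9 · 10
At h = 23: dV/dt = 5290π/9 cm³/s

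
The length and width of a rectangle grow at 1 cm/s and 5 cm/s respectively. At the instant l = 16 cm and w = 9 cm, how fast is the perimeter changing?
12 cm/s

P = 2(l + w)
dP/dt = 2(dl/dt + dw/dt) = 2(1 + 5) = 12 cm/s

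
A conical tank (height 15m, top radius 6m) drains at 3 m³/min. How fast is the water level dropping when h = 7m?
75/(196π) ≈ 0.1218 m/min

r/h = 6/15, so r = (2/5)h
V = (1/3)πr²h = (1/3)π((2/5)h)²h = (4/75)πh³
dV/dh = (4/25)πh²
dh/dt = (dV/dt)/(dV/dh) = -3/((4/25)π·7²) = -75/(196π) m/min
The level is dropping at 75/(196π) ≈ 0.1218 m/min.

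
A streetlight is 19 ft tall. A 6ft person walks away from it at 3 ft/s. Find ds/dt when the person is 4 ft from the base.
18/13 ft/s

By similar triangles: 19/(x+s) = 6/s
Solving: s = 6x/13
ds/dt = 6/13 · dx/dt = 6/13 · 3 = 18/13 ft/s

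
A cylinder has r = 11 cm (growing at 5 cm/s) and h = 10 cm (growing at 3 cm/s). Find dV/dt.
1463π cm³/s

V = πr²h
dV/dt = 2πrh·dr/dt + πr²·dh/dt
= 2π(11)(10)(5) + π(11)²(3)
= 1463π cm³/s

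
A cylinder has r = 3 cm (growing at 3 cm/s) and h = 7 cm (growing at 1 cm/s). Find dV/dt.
135π cm³/s

V = πr²h
dV/dt = 2πrh·dr/dt + πr²·dh/dt
= 2π(3)(7)(3) + π(3)²(1)
= 135π cm³/s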